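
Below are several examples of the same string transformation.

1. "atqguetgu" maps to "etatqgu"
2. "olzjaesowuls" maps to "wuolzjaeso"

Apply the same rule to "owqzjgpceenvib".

nvowqzjgpcee

Rule — delete the last 2 characters, then move the last 2 characters to the front (rotate right by 2).
Starting from "owqzjgpceenvib": after the first operation, "owqzjgpceenv"; after the second, "nvowqzjgpcee".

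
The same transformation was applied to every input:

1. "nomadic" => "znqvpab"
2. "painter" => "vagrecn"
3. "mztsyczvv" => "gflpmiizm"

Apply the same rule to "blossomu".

What's happening: shift every letter 13 places forward in the alphabet (wrapping around) — i.e. ROT13, then move the first 2 characters to the end (rotate left by 2).
For "blossomu", step one produces "oybffbzh"; step two turns that into "bffbzhoy".

bffbzhoy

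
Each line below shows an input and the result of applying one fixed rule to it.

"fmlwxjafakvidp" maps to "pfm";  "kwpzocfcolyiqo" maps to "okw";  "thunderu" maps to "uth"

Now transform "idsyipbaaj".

The transformation: move the first 2 characters to the end (rotate left by 2), then keep only the last 3 characters.
On "idsyipbaaj" that produces "jid".

jid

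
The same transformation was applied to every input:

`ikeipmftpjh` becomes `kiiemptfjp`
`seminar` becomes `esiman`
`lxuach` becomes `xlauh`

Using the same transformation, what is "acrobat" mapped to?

The transformation: swap each adjacent pair of characters (1↔2, 3↔4, ...), then delete the last character.
So "acrobat" becomes "caorab".

caorab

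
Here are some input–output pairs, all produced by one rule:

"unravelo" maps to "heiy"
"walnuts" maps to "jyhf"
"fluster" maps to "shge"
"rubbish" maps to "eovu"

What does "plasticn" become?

cngp

Rule — shift every letter 13 places forward in the alphabet (wrapping around) — i.e. ROT13, then keep every other character starting from the first (positions 1st, 3rd, 5th, ...).
On "plasticn": the first step gives "cynfgvpa", and the second then gives "cngp".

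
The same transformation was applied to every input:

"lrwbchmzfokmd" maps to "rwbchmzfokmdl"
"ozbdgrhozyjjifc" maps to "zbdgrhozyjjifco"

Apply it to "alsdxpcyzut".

The rule is to move the first character to the end.
Doing the same to "alsdxpcyzut": "lsdxpcyzuta".

lsdxpcyzuta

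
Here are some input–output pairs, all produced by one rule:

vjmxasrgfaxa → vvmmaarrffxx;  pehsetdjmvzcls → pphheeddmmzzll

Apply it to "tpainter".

ttaannee

Looking at the pairs, the operation is to keep every other character starting from the first (positions 1st, 3rd, 5th, ...), then double every character.
"tpainter" → "ttaannee".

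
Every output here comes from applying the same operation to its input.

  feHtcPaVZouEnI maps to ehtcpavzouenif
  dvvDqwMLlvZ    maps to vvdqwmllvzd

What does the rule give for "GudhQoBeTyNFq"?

What's happening: move the first character to the end, then convert every letter to lowercase.
Working it through for "GudhQoBeTyNFq": intermediate "udhQoBeTyNFqG", final "udhqobetynfqg".

udhqobetynfqg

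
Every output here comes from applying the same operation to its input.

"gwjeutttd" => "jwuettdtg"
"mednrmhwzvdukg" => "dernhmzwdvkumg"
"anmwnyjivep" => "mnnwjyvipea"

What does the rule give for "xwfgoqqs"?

fwogqqxs

Each output is the input with this applied: move the first character to the end, then swap each adjacent pair of characters (1↔2, 3↔4, ...).
Working it through for "xwfgoqqs": intermediate "wfgoqqsx", final "fwogqqxs".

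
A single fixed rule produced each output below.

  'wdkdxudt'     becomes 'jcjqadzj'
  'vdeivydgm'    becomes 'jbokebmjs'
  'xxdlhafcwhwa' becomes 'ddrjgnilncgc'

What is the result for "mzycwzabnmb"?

The transformation: swap each adjacent pair of characters (1↔2, 3↔4, ...), then shift every letter 6 places forward in the alphabet (wrapping around).
Applying both steps to "mzycwzabnmb": "zmcyzwbamnb", then "fsiefchgsth".

fsiefchgsth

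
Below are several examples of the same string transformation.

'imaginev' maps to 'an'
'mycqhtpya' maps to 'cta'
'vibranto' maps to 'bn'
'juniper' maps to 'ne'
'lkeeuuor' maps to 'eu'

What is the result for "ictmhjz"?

The transformation: keep one character in every 3, starting at position 3 (positions 3rd, 6th, 9th, ...).
For "ictmhjz" the result is "tj".

tj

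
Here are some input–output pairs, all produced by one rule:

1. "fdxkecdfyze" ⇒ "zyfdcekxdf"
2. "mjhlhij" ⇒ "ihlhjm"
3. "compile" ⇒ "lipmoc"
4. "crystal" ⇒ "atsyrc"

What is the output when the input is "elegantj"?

Looking at the pairs, the operation is to reverse the string, then delete the first character.
"elegantj" → "tnagele".
(Check on "compile": → "elipmoc" → "lipmoc" ✓)

tnagele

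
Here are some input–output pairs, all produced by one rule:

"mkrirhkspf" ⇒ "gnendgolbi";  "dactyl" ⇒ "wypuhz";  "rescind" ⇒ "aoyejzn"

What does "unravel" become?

In each case the input is transformed by: move the first character to the end, then shift every letter 4 places backward in the alphabet (wrapping around).
Applying both steps to "unravel": "nravelu", then "jnwrahq".

jnwrahq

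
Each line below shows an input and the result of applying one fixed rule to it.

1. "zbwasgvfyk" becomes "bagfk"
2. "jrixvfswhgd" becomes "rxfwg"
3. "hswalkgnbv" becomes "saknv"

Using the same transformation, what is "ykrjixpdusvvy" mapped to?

kjxdsv

Each output is the input with this applied: keep every other character starting from the second (positions 2nd, 4th, 6th, ...).
On "ykrjixpdusvvy" that produces "kjxdsv".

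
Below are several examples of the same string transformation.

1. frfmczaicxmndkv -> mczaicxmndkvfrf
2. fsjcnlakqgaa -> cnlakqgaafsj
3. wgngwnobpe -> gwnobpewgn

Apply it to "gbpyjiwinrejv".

Looking at the pairs, the operation is to move the first 3 characters to the end (rotate left by 3).
"gbpyjiwinrejv" → "yjiwinrejvgbp".

yjiwinrejvgbp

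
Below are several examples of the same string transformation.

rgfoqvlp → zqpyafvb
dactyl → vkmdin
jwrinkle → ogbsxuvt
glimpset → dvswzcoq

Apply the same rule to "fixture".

What's happening: swap the first and last characters, then shift every letter 10 places forward in the alphabet (wrapping around).
For "fixture", step one produces "eixturf"; step two turns that into "oshdebp".

oshdebp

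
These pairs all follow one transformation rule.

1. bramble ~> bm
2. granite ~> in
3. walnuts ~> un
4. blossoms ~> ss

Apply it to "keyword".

ow

Each output is the input with this applied: take characters alternately from the front and the back (1st, last, 2nd, 2nd-last, ...), then keep only the last 2 characters.
For "keyword" the result is "ow".
(Check on "bramble": → "berlabm" → "bm" ✓)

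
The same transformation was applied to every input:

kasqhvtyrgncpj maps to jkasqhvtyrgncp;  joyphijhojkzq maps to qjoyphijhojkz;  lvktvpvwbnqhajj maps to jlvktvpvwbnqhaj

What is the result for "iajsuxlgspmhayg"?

giajsuxlgspmhay

Rule — move the last character to the front.
So "iajsuxlgspmhayg" becomes "giajsuxlgspmhay".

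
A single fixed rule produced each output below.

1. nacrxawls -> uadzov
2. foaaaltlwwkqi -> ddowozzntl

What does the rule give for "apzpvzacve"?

sycdfyh

Looking at the pairs, the operation is to delete the first 3 characters, then shift every letter 3 places forward in the alphabet (wrapping around).
On "apzpvzacve": the first step gives "pvzacve", and the second then gives "sycdfyh".
(Check on "nacrxawls": → "rxawls" → "uadzov" ✓)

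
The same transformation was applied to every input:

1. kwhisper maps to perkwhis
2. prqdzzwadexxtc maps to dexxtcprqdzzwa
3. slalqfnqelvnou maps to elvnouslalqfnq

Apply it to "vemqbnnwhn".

The rule is to swap the front and back halves of the string, then move the first character to the end.
Starting from "vemqbnnwhn": after the first operation, "nnwhnvemqb"; after the second, "nwhnvemqbn".
(Check on "slalqfnqelvnou": → "qelvnouslalqfn" → "elvnouslalqfnq" ✓)

nwhnvemqbn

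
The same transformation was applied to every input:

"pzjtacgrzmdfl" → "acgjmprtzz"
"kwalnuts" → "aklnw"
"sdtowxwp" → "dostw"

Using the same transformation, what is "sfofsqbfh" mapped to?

ffoqss

What's happening: delete the last 3 characters, then sort the characters into alphabetical order.
Applying that to "sfofsqbfh" gives "ffoqss".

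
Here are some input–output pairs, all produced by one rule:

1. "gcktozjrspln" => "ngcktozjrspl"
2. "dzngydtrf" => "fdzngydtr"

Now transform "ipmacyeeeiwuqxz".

Each output is the input with this applied: move the last character to the front.
So "ipmacyeeeiwuqxz" becomes "zipmacyeeeiwuqx".

zipmacyeeeiwuqx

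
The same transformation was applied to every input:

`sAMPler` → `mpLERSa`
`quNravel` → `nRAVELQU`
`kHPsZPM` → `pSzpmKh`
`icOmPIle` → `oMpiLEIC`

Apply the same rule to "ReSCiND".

scIndrE

Each output is the input with this applied: flip the case of every letter, then move the first 2 characters to the end (rotate left by 2).
Working it through for "ReSCiND": intermediate "rEscInd", final "scIndrE".
(Check on "sAMPler": → "SampLER" → "mpLERSa" ✓)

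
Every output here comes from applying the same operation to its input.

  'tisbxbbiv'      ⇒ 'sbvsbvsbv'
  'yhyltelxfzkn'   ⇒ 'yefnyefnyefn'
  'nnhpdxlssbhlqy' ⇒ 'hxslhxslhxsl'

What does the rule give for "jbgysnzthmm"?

The transformation: keep one character in every 3, starting at position 3 (positions 3rd, 6th, 9th, ...), then write the whole string 3 times in a row.
Applying both steps to "jbgysnzthmm": "gnh", then "gnhgnhgnh".

gnhgnhgnh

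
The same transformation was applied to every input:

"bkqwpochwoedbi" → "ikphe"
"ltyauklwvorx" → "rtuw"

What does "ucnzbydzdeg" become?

The pattern: keep one character in every 3, starting at position 2 (positions 2nd, 5th, 8th, ...), then move the last character to the front.
Doing the same to "ucnzbydzdeg": "gcbz".

gcbz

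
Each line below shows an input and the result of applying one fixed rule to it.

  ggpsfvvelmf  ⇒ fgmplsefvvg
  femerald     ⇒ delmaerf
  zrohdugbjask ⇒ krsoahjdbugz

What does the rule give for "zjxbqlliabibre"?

ejrxbbiqblaliz

The rule is to take characters alternately from the front and the back (1st, last, 2nd, 2nd-last, ...), then move the first character to the end.
For "zjxbqlliabibre", step one produces "zejrxbbiqblali"; step two turns that into "ejrxbbiqblaliz".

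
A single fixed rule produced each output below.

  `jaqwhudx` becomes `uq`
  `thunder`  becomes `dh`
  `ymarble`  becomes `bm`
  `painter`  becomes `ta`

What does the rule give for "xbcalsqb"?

sc

The rule is to reverse the string, then keep one character in every 3, starting at position 3 (positions 3rd, 6th, 9th, ...).
So "xbcalsqb" becomes "sc".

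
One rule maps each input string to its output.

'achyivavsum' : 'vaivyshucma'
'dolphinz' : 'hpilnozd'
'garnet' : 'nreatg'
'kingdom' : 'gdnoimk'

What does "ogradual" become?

dauraglo

In each case the input is transformed by: take characters alternately from the front and the back (1st, last, 2nd, 2nd-last, ...), then reverse the string.
Starting from "ogradual": after the first operation, "olgaruad"; after the second, "dauraglo".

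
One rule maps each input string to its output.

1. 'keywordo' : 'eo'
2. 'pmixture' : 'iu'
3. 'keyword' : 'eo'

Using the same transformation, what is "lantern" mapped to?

The pattern: delete the last character, then keep only the vowels.
On "lantern": the first step gives "lanter", and the second then gives "ae".
(Check on "keyword": → "keywor" → "eo" ✓)

ae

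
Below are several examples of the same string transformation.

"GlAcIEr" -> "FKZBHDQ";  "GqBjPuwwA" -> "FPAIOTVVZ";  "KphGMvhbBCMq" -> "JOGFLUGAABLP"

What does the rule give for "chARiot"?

BGZQHNS

Each output is the input with this applied: shift every letter 1 place backward in the alphabet (wrapping around), then convert every letter to uppercase.
For "chARiot" the result is "BGZQHNS".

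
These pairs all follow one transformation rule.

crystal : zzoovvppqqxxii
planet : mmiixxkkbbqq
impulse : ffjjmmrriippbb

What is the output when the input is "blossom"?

yyiillpppplljj

The rule is to double every character, then shift every letter 3 places backward in the alphabet (wrapping around).
Working it through for "blossom": intermediate "bblloossssoomm", final "yyiillpppplljj".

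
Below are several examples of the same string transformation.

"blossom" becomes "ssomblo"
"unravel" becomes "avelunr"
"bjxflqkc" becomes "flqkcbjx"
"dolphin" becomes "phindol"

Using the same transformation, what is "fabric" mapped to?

ricfab

Each output is the input with this applied: move the first 3 characters to the end (rotate left by 3).
Applying that to "fabric" gives "ricfab".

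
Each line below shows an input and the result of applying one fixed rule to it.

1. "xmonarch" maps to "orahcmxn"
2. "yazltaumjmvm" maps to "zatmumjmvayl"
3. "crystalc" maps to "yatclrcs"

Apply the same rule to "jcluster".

In each case the input is transformed by: swap each adjacent pair of characters (1↔2, 3↔4, ...), then move the first 3 characters to the end (rotate left by 3).
"jcluster" → "cjultsre" → "ltsrecju".

ltsrecju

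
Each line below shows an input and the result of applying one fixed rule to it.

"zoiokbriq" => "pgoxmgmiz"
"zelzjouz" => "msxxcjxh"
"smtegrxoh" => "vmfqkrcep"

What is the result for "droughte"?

The rule is to move the last 3 characters to the front (rotate right by 3), then shift every letter 2 places backward in the alphabet (wrapping around).
"droughte" → "frcbpmse".

frcbpmse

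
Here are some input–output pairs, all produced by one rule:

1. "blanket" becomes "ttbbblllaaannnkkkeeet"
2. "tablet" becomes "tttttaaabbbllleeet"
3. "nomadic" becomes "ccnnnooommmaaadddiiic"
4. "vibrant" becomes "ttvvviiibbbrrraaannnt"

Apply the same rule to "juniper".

rrjjjuuunnniiipppeeer

The pattern: repeat every character 3 times, then move the last 2 characters to the front (rotate right by 2).
On "juniper": the first step gives "jjjuuunnniiipppeeerrr", and the second then gives "rrjjjuuunnniiipppeeer".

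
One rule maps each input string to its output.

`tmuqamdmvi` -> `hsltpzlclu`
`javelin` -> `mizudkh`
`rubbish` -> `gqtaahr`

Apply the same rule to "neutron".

Each output is the input with this applied: shift every letter 1 place backward in the alphabet (wrapping around), then move the last character to the front.
"neutron" → "mdtsqnm" → "mmdtsqn".

mmdtsqn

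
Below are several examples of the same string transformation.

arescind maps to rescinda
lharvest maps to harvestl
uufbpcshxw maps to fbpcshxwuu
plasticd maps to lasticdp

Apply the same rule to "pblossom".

blossomp

In each case the input is transformed by: swap the front and back halves of the string, then move the last 3 characters to the front (rotate right by 3).
So "pblossom" becomes "blossomp".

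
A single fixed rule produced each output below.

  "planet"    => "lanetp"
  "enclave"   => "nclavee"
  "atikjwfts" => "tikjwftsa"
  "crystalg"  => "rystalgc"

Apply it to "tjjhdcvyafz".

jjhdcvyafzt

The rule is to move the first character to the end.
For "tjjhdcvyafz" the result is "jjhdcvyafzt".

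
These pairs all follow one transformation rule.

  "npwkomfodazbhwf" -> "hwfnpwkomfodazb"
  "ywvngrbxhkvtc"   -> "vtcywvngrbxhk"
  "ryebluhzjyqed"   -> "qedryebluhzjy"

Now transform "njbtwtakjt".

Each output is the input with this applied: move the last 3 characters to the front (rotate right by 3).
So "njbtwtakjt" becomes "kjtnjbtwta".

kjtnjbtwta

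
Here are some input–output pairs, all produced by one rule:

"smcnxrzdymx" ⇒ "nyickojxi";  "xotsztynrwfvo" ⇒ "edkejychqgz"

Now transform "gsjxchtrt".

uinsece

The rule is to delete the first 2 characters, then shift every letter 11 places forward in the alphabet (wrapping around).
"gsjxchtrt" → "jxchtrt" → "uinsece".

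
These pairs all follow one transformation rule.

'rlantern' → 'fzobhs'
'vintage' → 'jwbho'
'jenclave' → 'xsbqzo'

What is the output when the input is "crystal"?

qfmgh

The transformation: shift every letter 12 places backward in the alphabet (wrapping around), then delete the last 2 characters.
Working it through for "crystal": intermediate "qfmghoz", final "qfmgh".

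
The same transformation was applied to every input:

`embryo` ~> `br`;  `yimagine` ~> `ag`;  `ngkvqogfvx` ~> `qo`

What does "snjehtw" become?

he

The pattern: take characters alternately from the front and the back (1st, last, 2nd, 2nd-last, ...), then keep only the last 2 characters.
"snjehtw" → "swntjhe" → "he".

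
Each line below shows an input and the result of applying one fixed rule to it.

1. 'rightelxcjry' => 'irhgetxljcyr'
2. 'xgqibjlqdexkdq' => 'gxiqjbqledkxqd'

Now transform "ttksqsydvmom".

Each output is the input with this applied: swap each adjacent pair of characters (1↔2, 3↔4, ...).
On "ttksqsydvmom" that produces "ttsksqdymvmo".

ttsksqdymvmo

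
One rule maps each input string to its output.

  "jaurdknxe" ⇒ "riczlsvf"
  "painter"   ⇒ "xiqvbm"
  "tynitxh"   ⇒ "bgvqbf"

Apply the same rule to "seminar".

What's happening: shift every letter 8 places forward in the alphabet (wrapping around), then delete the last character.
Starting from "seminar": after the first operation, "amuqviz"; after the second, "amuqvi".
(Check on "tynitxh": → "bgvqbfp" → "bgvqbf" ✓)

amuqvi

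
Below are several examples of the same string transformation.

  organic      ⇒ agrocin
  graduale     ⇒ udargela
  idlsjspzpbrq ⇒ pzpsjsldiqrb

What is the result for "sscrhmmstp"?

mmhrcsspts

Each output is the input with this applied: move the last 3 characters to the front (rotate right by 3), then reverse the string.
On "sscrhmmstp": the first step gives "stpsscrhmm", and the second then gives "mmhrcsspts".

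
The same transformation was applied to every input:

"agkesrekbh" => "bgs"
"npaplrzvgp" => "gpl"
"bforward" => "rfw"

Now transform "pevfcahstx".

tec

The pattern: move the last 3 characters to the front (rotate right by 3), then keep one character in every 3, starting at position 2 (positions 2nd, 5th, 8th, ...).
Applying both steps to "pevfcahstx": "stxpevfcah", then "tec".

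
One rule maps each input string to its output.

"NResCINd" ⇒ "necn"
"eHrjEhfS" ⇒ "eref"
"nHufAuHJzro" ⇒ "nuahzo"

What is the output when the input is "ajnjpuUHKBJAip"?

anpukji

Rule — keep every other character starting from the first (positions 1st, 3rd, 5th, ...), then convert every letter to lowercase.
On "ajnjpuUHKBJAip": the first step gives "anpUKJi", and the second then gives "anpukji".
(Check on "nHufAuHJzro": → "nuAHzo" → "nuahzo" ✓)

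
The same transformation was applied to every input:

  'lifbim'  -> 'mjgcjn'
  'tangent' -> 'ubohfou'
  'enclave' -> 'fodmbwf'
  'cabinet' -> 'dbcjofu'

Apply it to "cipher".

djqifs

The transformation: shift every letter 1 place forward in the alphabet (wrapping around).
So "cipher" becomes "djqifs".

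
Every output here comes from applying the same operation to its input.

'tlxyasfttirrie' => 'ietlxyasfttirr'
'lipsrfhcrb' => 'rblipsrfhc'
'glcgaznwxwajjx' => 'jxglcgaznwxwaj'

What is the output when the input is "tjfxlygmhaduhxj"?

xjtjfxlygmhaduh

The transformation: move the last 2 characters to the front (rotate right by 2).
On "tjfxlygmhaduhxj" that produces "xjtjfxlygmhaduh".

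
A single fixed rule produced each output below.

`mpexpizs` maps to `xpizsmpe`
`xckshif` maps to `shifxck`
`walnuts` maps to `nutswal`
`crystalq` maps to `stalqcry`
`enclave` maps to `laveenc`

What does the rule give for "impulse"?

What's happening: move the first 3 characters to the end (rotate left by 3).
For "impulse" the result is "ulseimp".

ulseimp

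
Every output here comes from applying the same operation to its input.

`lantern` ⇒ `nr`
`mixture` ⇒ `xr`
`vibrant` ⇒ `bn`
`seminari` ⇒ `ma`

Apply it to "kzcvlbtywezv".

cbwv

The rule is to keep one character in every 3, starting at position 3 (positions 3rd, 6th, 9th, ...).
Doing the same to "kzcvlbtywezv": "cbwv".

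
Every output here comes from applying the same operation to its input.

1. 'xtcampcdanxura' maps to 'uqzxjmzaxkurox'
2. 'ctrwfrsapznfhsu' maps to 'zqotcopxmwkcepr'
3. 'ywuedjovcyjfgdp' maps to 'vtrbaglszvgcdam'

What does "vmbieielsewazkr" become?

sjyfbfbipbtxwho

The pattern: shift every letter 3 places backward in the alphabet (wrapping around).
On "vmbieielsewazkr" that produces "sjyfbfbipbtxwho".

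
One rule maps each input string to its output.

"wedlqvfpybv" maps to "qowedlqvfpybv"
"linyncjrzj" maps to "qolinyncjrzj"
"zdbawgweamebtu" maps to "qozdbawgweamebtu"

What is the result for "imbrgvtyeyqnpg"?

Looking at the pairs, the operation is to prepend "qo".
For "imbrgvtyeyqnpg" the result is "qoimbrgvtyeyqnpg".

qoimbrgvtyeyqnpg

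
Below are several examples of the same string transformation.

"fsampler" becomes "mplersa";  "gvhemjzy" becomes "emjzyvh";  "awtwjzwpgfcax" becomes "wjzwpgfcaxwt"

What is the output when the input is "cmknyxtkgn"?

The rule is to delete the first character, then move the first 2 characters to the end (rotate left by 2).
Starting from "cmknyxtkgn": after the first operation, "mknyxtkgn"; after the second, "nyxtkgnmk".

nyxtkgnmk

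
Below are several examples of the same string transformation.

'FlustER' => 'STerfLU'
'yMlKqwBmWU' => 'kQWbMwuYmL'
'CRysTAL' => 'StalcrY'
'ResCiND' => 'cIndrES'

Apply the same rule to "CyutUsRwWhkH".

TuSrWwHKhcYU

Each output is the input with this applied: move the first 3 characters to the end (rotate left by 3), then flip the case of every letter.
For "CyutUsRwWhkH", step one produces "tUsRwWhkHCyu"; step two turns that into "TuSrWwHKhcYU".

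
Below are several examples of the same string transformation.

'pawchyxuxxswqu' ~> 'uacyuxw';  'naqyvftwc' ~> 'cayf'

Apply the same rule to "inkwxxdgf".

Each output is the input with this applied: move the last 2 characters to the front (rotate right by 2), then keep every other character starting from the second (positions 2nd, 4th, 6th, ...).
"inkwxxdgf" → "gfinkwxxd" → "fnwx".

fnwx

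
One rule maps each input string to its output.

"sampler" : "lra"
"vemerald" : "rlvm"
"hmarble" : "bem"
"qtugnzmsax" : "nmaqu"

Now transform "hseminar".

Each output is the input with this applied: move the first 3 characters to the end (rotate left by 3), then keep every other character starting from the second (positions 2nd, 4th, 6th, ...).
For "hseminar", step one produces "minarhse"; step two turns that into "iahe".
(Check on "hmarble": → "rblehma" → "bem" ✓)

iahe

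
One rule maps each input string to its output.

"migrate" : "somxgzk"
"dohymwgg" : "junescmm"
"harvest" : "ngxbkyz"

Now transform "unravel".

atxgbkr

The rule is to shift every letter 6 places forward in the alphabet (wrapping around).
For "unravel" the result is "atxgbkr".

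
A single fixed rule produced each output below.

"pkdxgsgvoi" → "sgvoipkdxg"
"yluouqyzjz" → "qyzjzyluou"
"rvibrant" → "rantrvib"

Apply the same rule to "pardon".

donpar

Rule — swap the front and back halves of the string.
So "pardon" becomes "donpar".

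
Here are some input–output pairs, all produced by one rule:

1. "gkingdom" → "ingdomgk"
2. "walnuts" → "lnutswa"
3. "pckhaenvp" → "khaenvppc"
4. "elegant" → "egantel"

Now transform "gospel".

spelgo

The transformation: move the first 2 characters to the end (rotate left by 2).
Doing the same to "gospel": "spelgo".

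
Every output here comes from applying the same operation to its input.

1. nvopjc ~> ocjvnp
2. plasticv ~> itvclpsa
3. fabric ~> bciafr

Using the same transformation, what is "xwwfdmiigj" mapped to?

What's happening: swap each adjacent pair of characters (1↔2, 3↔4, ...), then swap the front and back halves of the string.
For "xwwfdmiigj", step one produces "wxfwmdiijg"; step two turns that into "diijgwxfwm".
(Check on "fabric": → "afrbci" → "bciafr" ✓)

diijgwxfwm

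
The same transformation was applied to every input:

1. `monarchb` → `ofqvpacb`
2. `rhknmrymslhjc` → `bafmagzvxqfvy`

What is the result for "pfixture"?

lhifsdtw

Looking at the pairs, the operation is to shift every letter 12 places backward in the alphabet (wrapping around), then move the first 3 characters to the end (rotate left by 3).
On "pfixture": the first step gives "dtwlhifs", and the second then gives "lhifsdtw".
(Check on "monarchb": → "acbofqvp" → "ofqvpacb" ✓)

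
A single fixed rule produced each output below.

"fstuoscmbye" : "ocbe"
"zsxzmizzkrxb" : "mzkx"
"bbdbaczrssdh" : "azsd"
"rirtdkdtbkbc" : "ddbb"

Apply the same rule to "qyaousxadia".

In each case the input is transformed by: keep every other character starting from the first (positions 1st, 3rd, 5th, ...), then keep only the last 4 characters.
Starting from "qyaousxadia": after the first operation, "qauxda"; after the second, "uxda".

uxda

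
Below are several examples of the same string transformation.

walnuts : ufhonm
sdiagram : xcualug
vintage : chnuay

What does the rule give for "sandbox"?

uhxvir

The pattern: shift every letter 6 places backward in the alphabet (wrapping around), then delete the first character.
Applying that to "sandbox" gives "uhxvir".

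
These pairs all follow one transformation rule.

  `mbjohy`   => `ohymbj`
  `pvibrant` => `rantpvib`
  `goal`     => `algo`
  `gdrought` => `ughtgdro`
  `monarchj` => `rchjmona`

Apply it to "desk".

The pattern: swap the front and back halves of the string.
Applying that to "desk" gives "skde".

skde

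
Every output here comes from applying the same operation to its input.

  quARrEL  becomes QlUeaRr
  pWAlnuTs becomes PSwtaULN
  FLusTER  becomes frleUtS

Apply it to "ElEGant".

The transformation: take characters alternately from the front and the back (1st, last, 2nd, 2nd-last, ...), then flip the case of every letter.
On "ElEGant": the first step gives "EtlnEaG", and the second then gives "eTLNeAg".

eTLNeAg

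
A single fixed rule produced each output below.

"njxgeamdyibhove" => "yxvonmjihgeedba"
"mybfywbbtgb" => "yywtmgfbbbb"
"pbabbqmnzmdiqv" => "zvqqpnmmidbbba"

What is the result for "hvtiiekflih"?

vtlkiiihhfe

In each case the input is transformed by: sort the characters into reverse alphabetical order.
On "hvtiiekflih" that produces "vtlkiiihhfe".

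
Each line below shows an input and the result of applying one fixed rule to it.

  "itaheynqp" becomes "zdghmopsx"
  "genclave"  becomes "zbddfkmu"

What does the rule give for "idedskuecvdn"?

bcccddhjmrtu

The pattern: sort the characters into alphabetical order, then shift every letter 1 place backward in the alphabet (wrapping around).
"idedskuecvdn" → "cdddeeiknsuv" → "bcccddhjmrtu".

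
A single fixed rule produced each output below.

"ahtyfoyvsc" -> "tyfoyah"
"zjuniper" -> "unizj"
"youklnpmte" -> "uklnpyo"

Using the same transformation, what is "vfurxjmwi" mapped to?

Looking at the pairs, the operation is to delete the last 3 characters, then move the first 2 characters to the end (rotate left by 2).
Applying both steps to "vfurxjmwi": "vfurxj", then "urxjvf".

urxjvf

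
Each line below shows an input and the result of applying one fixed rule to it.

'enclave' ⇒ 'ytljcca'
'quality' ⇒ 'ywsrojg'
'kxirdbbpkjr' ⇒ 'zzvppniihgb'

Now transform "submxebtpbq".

The transformation: shift every letter 2 places backward in the alphabet (wrapping around), then sort the characters into reverse alphabetical order.
Working it through for "submxebtpbq": intermediate "qszkvczrnzo", final "zzzvsrqonkc".

zzzvsrqonkc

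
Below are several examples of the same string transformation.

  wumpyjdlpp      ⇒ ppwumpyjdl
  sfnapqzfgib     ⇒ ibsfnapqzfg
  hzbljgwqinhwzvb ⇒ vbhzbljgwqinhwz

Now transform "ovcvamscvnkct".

ctovcvamscvnk

In each case the input is transformed by: move the last 2 characters to the front (rotate right by 2).
On "ovcvamscvnkct" that produces "ctovcvamscvnk".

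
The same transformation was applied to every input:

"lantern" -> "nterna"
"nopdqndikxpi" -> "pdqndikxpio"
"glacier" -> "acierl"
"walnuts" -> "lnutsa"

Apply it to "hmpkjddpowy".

pkjddpowym

What's happening: delete the first character, then move the first character to the end.
"hmpkjddpowy" → "pkjddpowym".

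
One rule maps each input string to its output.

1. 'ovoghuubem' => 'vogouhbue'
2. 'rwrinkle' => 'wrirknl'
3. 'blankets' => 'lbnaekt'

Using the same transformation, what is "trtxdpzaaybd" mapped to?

Looking at the pairs, the operation is to delete the last character, then swap each adjacent pair of characters (1↔2, 3↔4, ...).
On "trtxdpzaaybd": the first step gives "trtxdpzaayb", and the second then gives "rtxtpdazyab".

rtxtpdazyab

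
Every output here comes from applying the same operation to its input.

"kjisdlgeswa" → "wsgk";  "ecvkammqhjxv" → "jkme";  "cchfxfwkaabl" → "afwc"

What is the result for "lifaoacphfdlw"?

wacfl

In each case the input is transformed by: keep one character in every 3, starting at position 1 (positions 1st, 4th, 7th, ...), then swap the first and last characters.
Applying both steps to "lifaoacphfdlw": "lacfw", then "wacfl".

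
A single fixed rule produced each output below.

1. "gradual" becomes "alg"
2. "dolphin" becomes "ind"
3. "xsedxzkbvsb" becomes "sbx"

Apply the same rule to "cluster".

erc

The pattern: move the first character to the end, then keep only the last 3 characters.
Starting from "cluster": after the first operation, "lusterc"; after the second, "erc".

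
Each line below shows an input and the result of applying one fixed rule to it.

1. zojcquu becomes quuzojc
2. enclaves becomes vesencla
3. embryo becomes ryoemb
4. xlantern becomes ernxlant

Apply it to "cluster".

Looking at the pairs, the operation is to move the last 3 characters to the front (rotate right by 3).
On "cluster" that produces "terclus".

terclus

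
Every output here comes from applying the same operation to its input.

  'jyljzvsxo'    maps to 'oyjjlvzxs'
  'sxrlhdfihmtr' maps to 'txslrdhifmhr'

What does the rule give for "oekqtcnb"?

Each output is the input with this applied: swap each adjacent pair of characters (1↔2, 3↔4, ...), then move the last character to the front.
Doing the same to "oekqtcnb": "neoqkctb".

neoqkctb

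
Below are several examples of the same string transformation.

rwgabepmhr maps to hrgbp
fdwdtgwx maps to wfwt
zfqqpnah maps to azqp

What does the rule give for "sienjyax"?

Rule — keep every other character starting from the first (positions 1st, 3rd, 5th, ...), then move the last character to the front.
Doing the same to "sienjyax": "asej".

asej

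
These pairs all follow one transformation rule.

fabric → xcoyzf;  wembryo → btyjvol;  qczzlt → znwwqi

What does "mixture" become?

The rule is to shift every letter 3 places backward in the alphabet (wrapping around), then swap each adjacent pair of characters (1↔2, 3↔4, ...).
Working it through for "mixture": intermediate "jfuqrob", final "fjquorb".

fjquorb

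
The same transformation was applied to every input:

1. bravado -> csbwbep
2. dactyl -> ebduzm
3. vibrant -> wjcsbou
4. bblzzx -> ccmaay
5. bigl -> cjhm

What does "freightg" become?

gsfjhiuh

Each output is the input with this applied: shift every letter 1 place forward in the alphabet (wrapping around).
For "freightg" the result is "gsfjhiuh".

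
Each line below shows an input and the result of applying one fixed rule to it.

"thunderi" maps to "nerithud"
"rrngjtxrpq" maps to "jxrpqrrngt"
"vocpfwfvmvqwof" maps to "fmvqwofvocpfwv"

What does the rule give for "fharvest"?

Rule — swap the front and back halves of the string, then swap the first and last characters.
For "fharvest", step one produces "vestfhar"; step two turns that into "restfhav".

restfhav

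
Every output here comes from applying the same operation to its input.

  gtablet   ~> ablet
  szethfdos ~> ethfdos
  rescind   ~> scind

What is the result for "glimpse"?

impse

The rule is to delete the first 2 characters.
Applying that to "glimpse" gives "impse".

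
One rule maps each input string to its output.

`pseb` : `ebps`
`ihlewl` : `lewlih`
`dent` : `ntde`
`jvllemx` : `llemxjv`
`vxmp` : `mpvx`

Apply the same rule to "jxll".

lljx

What's happening: move the first 2 characters to the end (rotate left by 2).
Applying that to "jxll" gives "lljx".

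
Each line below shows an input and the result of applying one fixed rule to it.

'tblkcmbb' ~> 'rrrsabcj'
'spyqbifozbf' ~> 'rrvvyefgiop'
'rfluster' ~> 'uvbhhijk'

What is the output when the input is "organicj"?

The pattern: sort the characters into alphabetical order, then shift every letter 10 places backward in the alphabet (wrapping around).
Working it through for "organicj": intermediate "acgijnor", final "qswyzdeh".

qswyzdeh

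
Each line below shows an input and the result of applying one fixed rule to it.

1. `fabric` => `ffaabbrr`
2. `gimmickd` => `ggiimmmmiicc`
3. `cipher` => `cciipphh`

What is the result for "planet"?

ppllaann

The pattern: delete the last 2 characters, then double every character.
Starting from "planet": after the first operation, "plan"; after the second, "ppllaann".
(Check on "fabric": → "fabr" → "ffaabbrr" ✓)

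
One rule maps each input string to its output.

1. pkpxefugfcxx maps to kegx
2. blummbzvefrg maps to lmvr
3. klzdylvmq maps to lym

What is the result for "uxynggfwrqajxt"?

xgwat

Each output is the input with this applied: keep one character in every 3, starting at position 2 (positions 2nd, 5th, 8th, ...).
On "uxynggfwrqajxt" that produces "xgwat".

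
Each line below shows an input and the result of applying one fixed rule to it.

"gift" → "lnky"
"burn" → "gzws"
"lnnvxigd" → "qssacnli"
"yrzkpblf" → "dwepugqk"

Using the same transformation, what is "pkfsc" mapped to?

Each output is the input with this applied: shift every letter 5 places forward in the alphabet (wrapping around).
Doing the same to "pkfsc": "upkxh".

upkxh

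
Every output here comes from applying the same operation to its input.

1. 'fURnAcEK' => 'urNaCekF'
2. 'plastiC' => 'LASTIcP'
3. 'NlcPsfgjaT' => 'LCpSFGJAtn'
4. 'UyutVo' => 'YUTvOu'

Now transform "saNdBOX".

AnDboxS

The rule is to move the first character to the end, then flip the case of every letter.
On "saNdBOX": the first step gives "aNdBOXs", and the second then gives "AnDboxS".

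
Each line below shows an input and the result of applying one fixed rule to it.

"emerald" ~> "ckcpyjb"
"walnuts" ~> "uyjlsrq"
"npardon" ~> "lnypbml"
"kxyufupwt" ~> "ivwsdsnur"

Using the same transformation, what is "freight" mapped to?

dpcgefr

The transformation: shift every letter 2 places backward in the alphabet (wrapping around).
So "freight" becomes "dpcgefr".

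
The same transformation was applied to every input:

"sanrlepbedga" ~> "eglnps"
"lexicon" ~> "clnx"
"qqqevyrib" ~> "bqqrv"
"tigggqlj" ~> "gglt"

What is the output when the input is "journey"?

jnuy

Rule — keep every other character starting from the first (positions 1st, 3rd, 5th, ...), then sort the characters into alphabetical order.
Working it through for "journey": intermediate "juny", final "jnuy".
(Check on "lexicon": → "lxcn" → "clnx" ✓)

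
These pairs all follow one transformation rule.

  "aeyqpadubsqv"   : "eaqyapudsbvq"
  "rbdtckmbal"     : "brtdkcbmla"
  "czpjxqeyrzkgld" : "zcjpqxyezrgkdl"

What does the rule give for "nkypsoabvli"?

The transformation: swap each adjacent pair of characters (1↔2, 3↔4, ...).
So "nkypsoabvli" becomes "knpyosbalvi".

knpyosbalvi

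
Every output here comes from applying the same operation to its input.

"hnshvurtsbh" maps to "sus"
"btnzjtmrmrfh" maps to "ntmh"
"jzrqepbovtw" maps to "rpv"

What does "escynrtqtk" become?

crt

In each case the input is transformed by: keep one character in every 3, starting at position 3 (positions 3rd, 6th, 9th, ...).
Doing the same to "escynrtqtk": "crt".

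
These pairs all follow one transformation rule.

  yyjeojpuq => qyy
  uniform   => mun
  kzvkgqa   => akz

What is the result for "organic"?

cor

The transformation: move the last character to the front, then keep only the first 3 characters.
On "organic" that produces "cor".
(Check on "uniform": → "munifor" → "mun" ✓)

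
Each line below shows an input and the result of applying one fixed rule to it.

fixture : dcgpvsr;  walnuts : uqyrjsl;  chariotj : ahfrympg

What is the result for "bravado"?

Each output is the input with this applied: take characters alternately from the front and the back (1st, last, 2nd, 2nd-last, ...), then shift every letter 2 places backward in the alphabet (wrapping around).
For "bravado", step one produces "bordaav"; step two turns that into "zmpbyyt".

zmpbyyt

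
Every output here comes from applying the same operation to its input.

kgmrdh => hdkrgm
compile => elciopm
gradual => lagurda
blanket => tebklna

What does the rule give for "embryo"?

oyermb

The transformation: move the last character to the front, then take characters alternately from the front and the back (1st, last, 2nd, 2nd-last, ...).
For "embryo", step one produces "oembry"; step two turns that into "oyermb".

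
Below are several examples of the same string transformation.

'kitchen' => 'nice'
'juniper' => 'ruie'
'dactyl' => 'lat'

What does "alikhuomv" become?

Each output is the input with this applied: move the last character to the front, then keep every other character starting from the first (positions 1st, 3rd, 5th, ...).
Applying that to "alikhuomv" gives "vlkum".

vlkum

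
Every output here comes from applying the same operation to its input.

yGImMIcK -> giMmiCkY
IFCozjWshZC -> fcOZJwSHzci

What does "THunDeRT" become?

hUNdErtt

What's happening: flip the case of every letter, then move the first character to the end.
Starting from "THunDeRT": after the first operation, "thUNdErt"; after the second, "hUNdErtt".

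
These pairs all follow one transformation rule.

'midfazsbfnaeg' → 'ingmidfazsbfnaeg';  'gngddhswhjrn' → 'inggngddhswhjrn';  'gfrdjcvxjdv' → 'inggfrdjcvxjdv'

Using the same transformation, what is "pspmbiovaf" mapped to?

ingpspmbiovaf

The transformation: prepend "ing".
Doing the same to "pspmbiovaf": "ingpspmbiovaf".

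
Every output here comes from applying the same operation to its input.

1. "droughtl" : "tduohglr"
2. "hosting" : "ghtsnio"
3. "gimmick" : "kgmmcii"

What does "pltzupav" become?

apztpuvl

The rule is to swap each adjacent pair of characters (1↔2, 3↔4, ...), then swap the first and last characters.
Starting from "pltzupav": after the first operation, "lpztpuva"; after the second, "apztpuvl".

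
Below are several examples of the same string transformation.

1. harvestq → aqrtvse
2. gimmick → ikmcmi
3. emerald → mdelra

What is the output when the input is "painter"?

Rule — delete the first character, then take characters alternately from the front and the back (1st, last, 2nd, 2nd-last, ...).
So "painter" becomes "arient".

arient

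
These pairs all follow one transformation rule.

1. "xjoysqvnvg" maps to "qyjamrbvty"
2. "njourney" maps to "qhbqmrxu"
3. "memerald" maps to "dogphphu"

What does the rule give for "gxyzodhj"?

gkmjabcr

Each output is the input with this applied: shift every letter 3 places forward in the alphabet (wrapping around), then move the last 3 characters to the front (rotate right by 3).
"gxyzodhj" → "jabcrgkm" → "gkmjabcr".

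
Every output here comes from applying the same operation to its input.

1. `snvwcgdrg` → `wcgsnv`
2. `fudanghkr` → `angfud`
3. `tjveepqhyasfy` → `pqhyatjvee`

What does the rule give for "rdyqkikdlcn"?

kikdrdyq

The pattern: delete the last 3 characters, then swap the front and back halves of the string.
For "rdyqkikdlcn", step one produces "rdyqkikd"; step two turns that into "kikdrdyq".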